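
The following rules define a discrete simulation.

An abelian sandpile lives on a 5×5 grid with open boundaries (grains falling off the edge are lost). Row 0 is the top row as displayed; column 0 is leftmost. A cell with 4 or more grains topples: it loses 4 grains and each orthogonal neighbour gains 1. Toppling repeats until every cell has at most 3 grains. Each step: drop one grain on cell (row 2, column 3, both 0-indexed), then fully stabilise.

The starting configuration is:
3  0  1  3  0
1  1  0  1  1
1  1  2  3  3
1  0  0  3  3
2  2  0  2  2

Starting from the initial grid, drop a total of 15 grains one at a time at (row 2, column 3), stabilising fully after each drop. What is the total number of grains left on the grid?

[0] 3  0  1  3  0
1  1  0  1  1
1  1  2  3  3
1  0  0  3  3
2  2  0  2  2
[1] 3  0  1  3  0
1  1  0  2  2
1  1  3  2  1
1  0  1  1  1
2  2  0  3  3
[2] 3  0  1  3  0
1  1  0  2  2
1  1  3  3  1
1  0  1  1  1
2  2  0  3  3
[3] 3  0  1  3  0
1  1  1  3  2
1  2  0  1  2
1  0  2  2  1
2  2  0  3  3
[4] 3  0  1  3  0
1  1  1  3  2
1  2  0  2  2
1  0  2  2  1
2  2  0  3  3
[5] 3  0  1  3  0
1  1  1  3  2
1  2  0  3  2
1  0  2  2  1
2  2  0  3  3
[6] 3  0  2  0  1
1  1  2  1  3
1  2  1  1  3
1  0  2  3  1
2  2  0  3  3
[7] 3  0  2  0  1
1  1  2  1  3
1  2  1  2  3
1  0  2  3  1
2  2  0  3  3
[8] 3  0  2  0  1
1  1  2  1  3
1  2  1  3  3
1  0  2  3  1
2  2  0  3  3
[9] 3  0  2  0  2
1  1  2  3  0
1  2  2  2  2
1  0  3  2  0
2  2  1  1  1
[10] 3  0  2  0  2
1  1  2  3  0
1  2  2  3  2
1  0  3  2  0
2  2  1  1  1
[11] 3  0  2  1  2
1  1  3  0  1
1  2  3  1  3
1  0  3  3  0
2  2  1  1  1
[12] 3  0  2  1  2
1  1  3  0  1
1  2  3  2  3
1  0  3  3  0
2  2  1  1  1
[13] 3  0  2  1  2
1  1  3  0  1
1  2  3  3  3
1  0  3  3  0
2  2  1  1  1
[14] 3  0  3  1  2
1  2  0  2  2
1  3  2  3  0
1  1  1  1  2
2  2  2  2  1
[15] 3  0  3  1  2
1  2  0  3  2
1  3  3  0  1
1  1  1  2  2
2  2  2  2  1

41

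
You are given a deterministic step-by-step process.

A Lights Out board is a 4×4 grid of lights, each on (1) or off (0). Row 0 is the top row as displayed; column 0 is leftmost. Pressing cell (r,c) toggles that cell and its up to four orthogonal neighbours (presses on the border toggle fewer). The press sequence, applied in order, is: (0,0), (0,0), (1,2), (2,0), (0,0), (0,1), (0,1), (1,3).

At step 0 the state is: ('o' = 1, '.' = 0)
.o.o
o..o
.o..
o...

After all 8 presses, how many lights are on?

8

0) .o.o
o..o
.o..
o...
1) o..o
...o
.o..
o...
2) .o.o
o..o
.o..
o...
3) .ooo
ooo.
.oo.
o...
4) .ooo
.oo.
o.o.
....
5) o.oo
ooo.
o.o.
....
6) .o.o
o.o.
o.o.
....
7) o.oo
ooo.
o.o.
....
8) o.o.
oo.o
o.oo
....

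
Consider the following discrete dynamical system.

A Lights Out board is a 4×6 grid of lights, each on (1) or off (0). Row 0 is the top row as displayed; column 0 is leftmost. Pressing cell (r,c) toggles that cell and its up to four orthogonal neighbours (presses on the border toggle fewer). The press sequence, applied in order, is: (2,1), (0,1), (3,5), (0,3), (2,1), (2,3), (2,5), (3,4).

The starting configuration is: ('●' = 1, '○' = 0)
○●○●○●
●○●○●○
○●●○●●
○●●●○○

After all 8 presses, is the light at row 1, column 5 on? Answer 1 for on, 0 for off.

1

step 0: ○●○●○●
●○●○●○
○●●○●●
○●●●○○
step 1: ○●○●○●
●●●○●○
●○○○●●
○○●●○○
step 2: ●○●●○●
●○●○●○
●○○○●●
○○●●○○
step 3: ●○●●○●
●○●○●○
●○○○●○
○○●●●●
step 4: ●○○○●●
●○●●●○
●○○○●○
○○●●●●
step 5: ●○○○●●
●●●●●○
○●●○●○
○●●●●●
step 6: ●○○○●●
●●●○●○
○●○●○○
○●●○●●
step 7: ●○○○●●
●●●○●●
○●○●●●
○●●○●○
step 8: ●○○○●●
●●●○●●
○●○●○●
○●●●○●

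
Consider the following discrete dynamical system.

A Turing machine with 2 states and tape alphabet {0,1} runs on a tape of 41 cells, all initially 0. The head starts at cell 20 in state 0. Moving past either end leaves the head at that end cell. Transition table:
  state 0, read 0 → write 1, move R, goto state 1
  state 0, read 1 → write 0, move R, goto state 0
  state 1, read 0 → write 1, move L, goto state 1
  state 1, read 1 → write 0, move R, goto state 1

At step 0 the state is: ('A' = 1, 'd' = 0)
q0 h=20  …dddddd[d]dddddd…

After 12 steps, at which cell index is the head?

gen 0: q0 h=20  …dddddd[d]dddddd…
gen 1: q1 h=21  …dddddA[d]dddddd…
gen 2: q1 h=20  …dddddd[A]Addddd…
gen 3: q1 h=21  …dddddd[A]dddddd…
gen 4: q1 h=22  …dddddd[d]dddddd…
gen 5: q1 h=21  …dddddd[d]Addddd…
gen 6: q1 h=20  …dddddd[d]AAdddd…
gen 7: q1 h=19  …dddddd[d]AAAddd…
gen 8: q1 h=18  …dddddd[d]AAAAdd…
gen 9: q1 h=17  …dddddd[d]AAAAAd…
gen 10: q1 h=16  …dddddd[d]AAAAAA…
gen 11: q1 h=15  …dddddd[d]AAAAAA…
gen 12: q1 h=14  …dddddd[d]AAAAAA…

14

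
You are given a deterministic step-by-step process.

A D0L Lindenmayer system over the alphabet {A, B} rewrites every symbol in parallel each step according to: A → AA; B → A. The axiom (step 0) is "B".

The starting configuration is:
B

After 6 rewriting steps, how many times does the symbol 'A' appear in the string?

[0] B
[1] A
[2] AA
[3] AAAA
[4] AAAAAAAA
[5] AAAAAAAAAAAAAAAA
[6] AAAAAAAAAAAAAAAAAAAAAAAAAAAAAAAA

32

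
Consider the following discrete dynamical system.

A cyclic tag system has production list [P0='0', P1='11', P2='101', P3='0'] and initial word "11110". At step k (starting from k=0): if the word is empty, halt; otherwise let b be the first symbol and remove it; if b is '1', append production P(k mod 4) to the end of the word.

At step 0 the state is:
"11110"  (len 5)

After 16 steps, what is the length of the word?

0) "11110"  (len 5)
1) "11100"  (len 5)
2) "110011"  (len 6)
3) "10011101"  (len 8)
4) "00111010"  (len 8)
5) "0111010"  (len 7)
6) "111010"  (len 6)
7) "11010101"  (len 8)
8) "10101010"  (len 8)
9) "01010100"  (len 8)
10) "1010100"  (len 7)
11) "010100101"  (len 9)
12) "10100101"  (len 8)
13) "01001010"  (len 8)
14) "1001010"  (len 7)
15) "001010101"  (len 9)
16) "01010101"  (len 8)

8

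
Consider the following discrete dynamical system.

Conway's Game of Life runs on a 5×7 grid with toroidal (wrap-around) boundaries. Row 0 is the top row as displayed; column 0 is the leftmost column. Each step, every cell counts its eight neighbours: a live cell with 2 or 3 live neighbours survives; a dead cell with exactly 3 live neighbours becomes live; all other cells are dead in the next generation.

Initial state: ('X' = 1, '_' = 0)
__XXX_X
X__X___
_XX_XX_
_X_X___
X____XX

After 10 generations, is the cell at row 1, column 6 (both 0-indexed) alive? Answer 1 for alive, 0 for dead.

1

gen 0: __XXX_X
X__X___
_XX_XX_
_X_X___
X____XX
gen 1: _XXXX__
X_____X
XX__X__
_X_X___
XX___XX
gen 2: __XXX__
____XXX
_XX___X
____XX_
_____XX
gen 3: ___X___
XX__X_X
X__X__X
X___X__
______X
gen 4: _____XX
_XXXXXX
___XX__
X____X_
_______
gen 5: X_XX__X
X_X___X
XX_____
____X__
_____X_
gen 6: X_XX_X_
__XX___
XX____X
_______
___XXXX
gen 7: _X___X_
___XX__
XXX____
____X__
__XX_XX
gen 8: _____XX
X__XX__
_XX_X__
X___XXX
__XX_XX
gen 9: X_X____
XXXXX_X
_XX____
X______
___X___
gen 10: X___X_X
______X
______X
_XX____
_X_____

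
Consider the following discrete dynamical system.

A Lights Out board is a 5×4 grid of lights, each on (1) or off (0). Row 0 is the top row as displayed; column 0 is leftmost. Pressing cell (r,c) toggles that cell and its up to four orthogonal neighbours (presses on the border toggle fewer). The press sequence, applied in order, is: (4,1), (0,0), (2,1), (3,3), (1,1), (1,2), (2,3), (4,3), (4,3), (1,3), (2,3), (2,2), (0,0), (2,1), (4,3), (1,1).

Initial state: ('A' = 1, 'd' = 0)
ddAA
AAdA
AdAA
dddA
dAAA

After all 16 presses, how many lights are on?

[0] ddAA
AAdA
AdAA
dddA
dAAA
[1] ddAA
AAdA
AdAA
dAdA
AddA
[2] AAAA
dAdA
AdAA
dAdA
AddA
[3] AAAA
dddA
dAdA
dddA
AddA
[4] AAAA
dddA
dAdd
ddAd
Addd
[5] AdAA
AAAA
dddd
ddAd
Addd
[6] AddA
Addd
ddAd
ddAd
Addd
[7] AddA
AddA
dddA
ddAA
Addd
[8] AddA
AddA
dddA
ddAd
AdAA
[9] AddA
AddA
dddA
ddAA
Addd
[10] Addd
AdAd
dddd
ddAA
Addd
[11] Addd
AdAA
ddAA
ddAd
Addd
[12] Addd
AddA
dAdd
dddd
Addd
[13] dAdd
dddA
dAdd
dddd
Addd
[14] dAdd
dAdA
AdAd
dAdd
Addd
[15] dAdd
dAdA
AdAd
dAdA
AdAA
[16] dddd
AdAA
AAAd
dAdA
AdAA

11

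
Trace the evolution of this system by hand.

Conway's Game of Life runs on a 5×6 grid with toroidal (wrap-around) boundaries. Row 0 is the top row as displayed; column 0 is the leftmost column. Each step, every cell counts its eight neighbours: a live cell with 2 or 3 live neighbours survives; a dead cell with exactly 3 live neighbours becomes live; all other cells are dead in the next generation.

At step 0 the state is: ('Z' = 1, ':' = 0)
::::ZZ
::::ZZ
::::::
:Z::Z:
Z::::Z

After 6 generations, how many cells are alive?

6

0) ::::ZZ
::::ZZ
::::::
:Z::Z:
Z::::Z
1) ::::::
::::ZZ
::::ZZ
Z::::Z
Z:::::
2) :::::Z
::::ZZ
::::::
Z:::Z:
Z::::Z
3) ::::::
::::ZZ
::::Z:
Z:::::
Z:::Z:
4) ::::Z:
::::ZZ
::::Z:
::::::
:::::Z
5) ::::Z:
:::ZZZ
::::ZZ
::::::
::::::
6) :::ZZZ
:::Z::
:::Z:Z
::::::
::::::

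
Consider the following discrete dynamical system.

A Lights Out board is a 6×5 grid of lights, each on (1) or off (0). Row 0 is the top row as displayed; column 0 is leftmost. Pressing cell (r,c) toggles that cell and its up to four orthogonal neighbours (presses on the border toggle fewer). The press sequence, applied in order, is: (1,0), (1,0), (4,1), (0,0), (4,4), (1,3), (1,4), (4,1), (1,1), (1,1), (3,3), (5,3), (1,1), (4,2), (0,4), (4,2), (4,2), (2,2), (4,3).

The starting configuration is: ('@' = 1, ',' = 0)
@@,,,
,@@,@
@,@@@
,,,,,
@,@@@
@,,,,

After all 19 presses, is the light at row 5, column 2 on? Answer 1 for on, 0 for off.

step 0: @@,,,
,@@,@
@,@@@
,,,,,
@,@@@
@,,,,
step 1: ,@,,,
@,@,@
,,@@@
,,,,,
@,@@@
@,,,,
step 2: @@,,,
,@@,@
@,@@@
,,,,,
@,@@@
@,,,,
step 3: @@,,,
,@@,@
@,@@@
,@,,,
,@,@@
@@,,,
step 4: ,,,,,
@@@,@
@,@@@
,@,,,
,@,@@
@@,,,
step 5: ,,,,,
@@@,@
@,@@@
,@,,@
,@,,,
@@,,@
step 6: ,,,@,
@@,@,
@,@,@
,@,,@
,@,,,
@@,,@
step 7: ,,,@@
@@,,@
@,@,,
,@,,@
,@,,,
@@,,@
step 8: ,,,@@
@@,,@
@,@,,
,,,,@
@,@,,
@,,,@
step 9: ,@,@@
,,@,@
@@@,,
,,,,@
@,@,,
@,,,@
step 10: ,,,@@
@@,,@
@,@,,
,,,,@
@,@,,
@,,,@
step 11: ,,,@@
@@,,@
@,@@,
,,@@,
@,@@,
@,,,@
step 12: ,,,@@
@@,,@
@,@@,
,,@@,
@,@,,
@,@@,
step 13: ,@,@@
,,@,@
@@@@,
,,@@,
@,@,,
@,@@,
step 14: ,@,@@
,,@,@
@@@@,
,,,@,
@@,@,
@,,@,
step 15: ,@,,,
,,@,,
@@@@,
,,,@,
@@,@,
@,,@,
step 16: ,@,,,
,,@,,
@@@@,
,,@@,
@,@,,
@,@@,
step 17: ,@,,,
,,@,,
@@@@,
,,,@,
@@,@,
@,,@,
step 18: ,@,,,
,,,,,
@,,,,
,,@@,
@@,@,
@,,@,
step 19: ,@,,,
,,,,,
@,,,,
,,@,,
@@@,@
@,,,,

0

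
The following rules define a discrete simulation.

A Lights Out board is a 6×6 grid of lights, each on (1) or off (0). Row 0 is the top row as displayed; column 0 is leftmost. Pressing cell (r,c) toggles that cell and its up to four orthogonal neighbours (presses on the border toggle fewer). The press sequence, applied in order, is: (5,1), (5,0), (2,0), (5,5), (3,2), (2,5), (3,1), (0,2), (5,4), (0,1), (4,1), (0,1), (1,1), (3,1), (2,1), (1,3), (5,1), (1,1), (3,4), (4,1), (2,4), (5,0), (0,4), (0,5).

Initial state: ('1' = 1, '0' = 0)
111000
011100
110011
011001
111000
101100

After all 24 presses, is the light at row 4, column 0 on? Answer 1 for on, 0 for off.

1

t=0: 111000
011100
110011
011001
111000
101100
t=1: 111000
011100
110011
011001
101000
010100
t=2: 111000
011100
110011
011001
001000
100100
t=3: 111000
111100
000011
111001
001000
100100
t=4: 111000
111100
000011
111001
001001
100111
t=5: 111000
111100
001011
100101
000001
100111
t=6: 111000
111101
001000
100100
000001
100111
t=7: 111000
111101
011000
011100
010001
100111
t=8: 100100
110101
011000
011100
010001
100111
t=9: 100100
110101
011000
011100
010011
100000
t=10: 011100
100101
011000
011100
010011
100000
t=11: 011100
100101
011000
001100
101011
110000
t=12: 100100
110101
011000
001100
101011
110000
t=13: 110100
001101
001000
001100
101011
110000
t=14: 110100
001101
011000
110100
111011
110000
t=15: 110100
011101
100000
100100
111011
110000
t=16: 110000
010011
100100
100100
111011
110000
t=17: 110000
010011
100100
100100
101011
001000
t=18: 100000
101011
110100
100100
101011
001000
t=19: 100000
101011
110110
100011
101001
001000
t=20: 100000
101011
110110
110011
010001
011000
t=21: 100000
101001
110001
110001
010001
011000
t=22: 100000
101001
110001
110001
110001
101000
t=23: 100111
101011
110001
110001
110001
101000
t=24: 100100
101010
110001
110001
110001
101000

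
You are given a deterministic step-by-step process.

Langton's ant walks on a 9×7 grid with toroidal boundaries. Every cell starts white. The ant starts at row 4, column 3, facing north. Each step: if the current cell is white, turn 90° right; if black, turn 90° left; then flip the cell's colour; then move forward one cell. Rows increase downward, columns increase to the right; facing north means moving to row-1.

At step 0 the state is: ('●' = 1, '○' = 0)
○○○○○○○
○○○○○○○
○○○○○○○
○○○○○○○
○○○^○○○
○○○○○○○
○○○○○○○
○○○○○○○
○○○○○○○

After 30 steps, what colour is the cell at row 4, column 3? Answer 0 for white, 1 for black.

step 0: ○○○○○○○
○○○○○○○
○○○○○○○
○○○○○○○
○○○^○○○
○○○○○○○
○○○○○○○
○○○○○○○
○○○○○○○
step 1: ○○○○○○○
○○○○○○○
○○○○○○○
○○○○○○○
○○○●>○○
○○○○○○○
○○○○○○○
○○○○○○○
○○○○○○○
step 2: ○○○○○○○
○○○○○○○
○○○○○○○
○○○○○○○
○○○●●○○
○○○○v○○
○○○○○○○
○○○○○○○
○○○○○○○
step 3: ○○○○○○○
○○○○○○○
○○○○○○○
○○○○○○○
○○○●●○○
○○○<●○○
○○○○○○○
○○○○○○○
○○○○○○○
step 4: ○○○○○○○
○○○○○○○
○○○○○○○
○○○○○○○
○○○^●○○
○○○●●○○
○○○○○○○
○○○○○○○
○○○○○○○
step 5: ○○○○○○○
○○○○○○○
○○○○○○○
○○○○○○○
○○<○●○○
○○○●●○○
○○○○○○○
○○○○○○○
○○○○○○○
step 6: ○○○○○○○
○○○○○○○
○○○○○○○
○○^○○○○
○○●○●○○
○○○●●○○
○○○○○○○
○○○○○○○
○○○○○○○
step 7: ○○○○○○○
○○○○○○○
○○○○○○○
○○●>○○○
○○●○●○○
○○○●●○○
○○○○○○○
○○○○○○○
○○○○○○○
step 8: ○○○○○○○
○○○○○○○
○○○○○○○
○○●●○○○
○○●v●○○
○○○●●○○
○○○○○○○
○○○○○○○
○○○○○○○
step 9: ○○○○○○○
○○○○○○○
○○○○○○○
○○●●○○○
○○<●●○○
○○○●●○○
○○○○○○○
○○○○○○○
○○○○○○○
step 10: ○○○○○○○
○○○○○○○
○○○○○○○
○○●●○○○
○○○●●○○
○○v●●○○
○○○○○○○
○○○○○○○
○○○○○○○
step 11: ○○○○○○○
○○○○○○○
○○○○○○○
○○●●○○○
○○○●●○○
○<●●●○○
○○○○○○○
○○○○○○○
○○○○○○○
step 12: ○○○○○○○
○○○○○○○
○○○○○○○
○○●●○○○
○^○●●○○
○●●●●○○
○○○○○○○
○○○○○○○
○○○○○○○
step 13: ○○○○○○○
○○○○○○○
○○○○○○○
○○●●○○○
○●>●●○○
○●●●●○○
○○○○○○○
○○○○○○○
○○○○○○○
step 14: ○○○○○○○
○○○○○○○
○○○○○○○
○○●●○○○
○●●●●○○
○●v●●○○
○○○○○○○
○○○○○○○
○○○○○○○
step 15: ○○○○○○○
○○○○○○○
○○○○○○○
○○●●○○○
○●●●●○○
○●○>●○○
○○○○○○○
○○○○○○○
○○○○○○○
step 16: ○○○○○○○
○○○○○○○
○○○○○○○
○○●●○○○
○●●^●○○
○●○○●○○
○○○○○○○
○○○○○○○
○○○○○○○
step 17: ○○○○○○○
○○○○○○○
○○○○○○○
○○●●○○○
○●<○●○○
○●○○●○○
○○○○○○○
○○○○○○○
○○○○○○○
step 18: ○○○○○○○
○○○○○○○
○○○○○○○
○○●●○○○
○●○○●○○
○●v○●○○
○○○○○○○
○○○○○○○
○○○○○○○
step 19: ○○○○○○○
○○○○○○○
○○○○○○○
○○●●○○○
○●○○●○○
○<●○●○○
○○○○○○○
○○○○○○○
○○○○○○○
step 20: ○○○○○○○
○○○○○○○
○○○○○○○
○○●●○○○
○●○○●○○
○○●○●○○
○v○○○○○
○○○○○○○
○○○○○○○
step 21: ○○○○○○○
○○○○○○○
○○○○○○○
○○●●○○○
○●○○●○○
○○●○●○○
<●○○○○○
○○○○○○○
○○○○○○○
step 22: ○○○○○○○
○○○○○○○
○○○○○○○
○○●●○○○
○●○○●○○
^○●○●○○
●●○○○○○
○○○○○○○
○○○○○○○
step 23: ○○○○○○○
○○○○○○○
○○○○○○○
○○●●○○○
○●○○●○○
●>●○●○○
●●○○○○○
○○○○○○○
○○○○○○○
step 24: ○○○○○○○
○○○○○○○
○○○○○○○
○○●●○○○
○●○○●○○
●●●○●○○
●v○○○○○
○○○○○○○
○○○○○○○
step 25: ○○○○○○○
○○○○○○○
○○○○○○○
○○●●○○○
○●○○●○○
●●●○●○○
●○>○○○○
○○○○○○○
○○○○○○○
step 26: ○○○○○○○
○○○○○○○
○○○○○○○
○○●●○○○
○●○○●○○
●●●○●○○
●○●○○○○
○○v○○○○
○○○○○○○
step 27: ○○○○○○○
○○○○○○○
○○○○○○○
○○●●○○○
○●○○●○○
●●●○●○○
●○●○○○○
○<●○○○○
○○○○○○○
step 28: ○○○○○○○
○○○○○○○
○○○○○○○
○○●●○○○
○●○○●○○
●●●○●○○
●^●○○○○
○●●○○○○
○○○○○○○
step 29: ○○○○○○○
○○○○○○○
○○○○○○○
○○●●○○○
○●○○●○○
●●●○●○○
●●>○○○○
○●●○○○○
○○○○○○○
step 30: ○○○○○○○
○○○○○○○
○○○○○○○
○○●●○○○
○●○○●○○
●●^○●○○
●●○○○○○
○●●○○○○
○○○○○○○

0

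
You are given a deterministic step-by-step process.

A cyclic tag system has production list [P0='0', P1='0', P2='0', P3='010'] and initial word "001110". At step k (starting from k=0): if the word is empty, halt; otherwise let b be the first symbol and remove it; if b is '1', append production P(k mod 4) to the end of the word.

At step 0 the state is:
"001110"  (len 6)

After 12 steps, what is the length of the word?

k=0  "001110"  (len 6)
k=1  "01110"  (len 5)
k=2  "1110"  (len 4)
k=3  "1100"  (len 4)
k=4  "100010"  (len 6)
k=5  "000100"  (len 6)
k=6  "00100"  (len 5)
k=7  "0100"  (len 4)
k=8  "100"  (len 3)
k=9  "000"  (len 3)
k=10  "00"  (len 2)
k=11  "0"  (len 1)
k=12  (halted — word empty)

0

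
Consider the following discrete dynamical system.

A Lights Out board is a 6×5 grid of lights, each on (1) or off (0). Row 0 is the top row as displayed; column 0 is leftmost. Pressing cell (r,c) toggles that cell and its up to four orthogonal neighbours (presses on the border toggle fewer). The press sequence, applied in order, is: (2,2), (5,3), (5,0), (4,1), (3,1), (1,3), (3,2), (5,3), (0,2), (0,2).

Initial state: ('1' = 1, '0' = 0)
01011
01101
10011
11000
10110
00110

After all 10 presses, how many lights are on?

t=0: 01011
01101
10011
11000
10110
00110
t=1: 01011
01001
11101
11100
10110
00110
t=2: 01011
01001
11101
11100
10100
00001
t=3: 01011
01001
11101
11100
00100
11001
t=4: 01011
01001
11101
10100
11000
10001
t=5: 01011
01001
10101
01000
10000
10001
t=6: 01001
01110
10111
01000
10000
10001
t=7: 01001
01110
10011
00110
10100
10001
t=8: 01001
01110
10011
00110
10110
10110
t=9: 00111
01010
10011
00110
10110
10110
t=10: 01001
01110
10011
00110
10110
10110

16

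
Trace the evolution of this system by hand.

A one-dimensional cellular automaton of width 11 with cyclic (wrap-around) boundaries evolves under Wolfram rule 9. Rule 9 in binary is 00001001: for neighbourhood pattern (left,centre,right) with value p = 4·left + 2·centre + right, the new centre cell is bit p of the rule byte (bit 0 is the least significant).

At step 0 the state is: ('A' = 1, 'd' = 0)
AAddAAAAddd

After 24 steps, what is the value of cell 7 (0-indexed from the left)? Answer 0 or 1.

step 0: AAddAAAAddd
step 1: AdddAddddAd
step 2: ddAdddAAddd
step 3: AdddAdAddAA
step 4: ddAddddddAd
step 5: AdddAAAAddd
step 6: ddAdAddddAd
step 7: AdddddAAddd
step 8: ddAAAdAddAd
step 9: AdAdddddddd
step 10: ddddAAAAAAd
step 11: AAAdAdddddd
step 12: AdddddAAAAd
step 13: ddAAAdAdddd
step 14: AdAdddddAAA
step 15: ddddAAAdAdd
step 16: AAAdAdddddA
step 17: ddddddAAAdA
step 18: dAAAAdAdddd
step 19: dAddddddAAA
step 20: dddAAAAdAdd
step 21: AAdAddddddA
step 22: dddddAAAAdA
step 23: dAAAdAddddd
step 24: dAdddddAAAA

1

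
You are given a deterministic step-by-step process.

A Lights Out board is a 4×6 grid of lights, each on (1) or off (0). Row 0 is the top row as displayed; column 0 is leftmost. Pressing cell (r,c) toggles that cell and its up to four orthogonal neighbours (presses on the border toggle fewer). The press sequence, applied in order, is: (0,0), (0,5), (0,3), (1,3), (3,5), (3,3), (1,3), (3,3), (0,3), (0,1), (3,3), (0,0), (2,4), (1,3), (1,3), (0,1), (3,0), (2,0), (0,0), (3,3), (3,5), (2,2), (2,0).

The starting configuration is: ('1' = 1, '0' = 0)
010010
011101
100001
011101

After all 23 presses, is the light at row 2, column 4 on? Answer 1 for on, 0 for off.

[0] 010010
011101
100001
011101
[1] 100010
111101
100001
011101
[2] 100001
111100
100001
011101
[3] 101111
111000
100001
011101
[4] 101011
110110
100101
011101
[5] 101011
110110
100100
011110
[6] 101011
110110
100000
010000
[7] 101111
111000
100100
010000
[8] 101111
111000
100000
011110
[9] 100001
111100
100000
011110
[10] 011001
101100
100000
011110
[11] 011001
101100
100100
010000
[12] 101001
001100
100100
010000
[13] 101001
001110
100011
010010
[14] 101101
000000
100111
010010
[15] 101001
001110
100011
010010
[16] 010001
011110
100011
010010
[17] 010001
011110
000011
100010
[18] 010001
111110
110011
000010
[19] 100001
011110
110011
000010
[20] 100001
011110
110111
001100
[21] 100001
011110
110110
001111
[22] 100001
010110
101010
000111
[23] 100001
110110
011010
100111

1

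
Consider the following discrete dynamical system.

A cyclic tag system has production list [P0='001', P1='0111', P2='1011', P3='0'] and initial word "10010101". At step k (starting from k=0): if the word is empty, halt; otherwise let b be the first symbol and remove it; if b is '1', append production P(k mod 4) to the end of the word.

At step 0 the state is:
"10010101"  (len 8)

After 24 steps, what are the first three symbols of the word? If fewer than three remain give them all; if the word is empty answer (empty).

110

[0] "10010101"  (len 8)
[1] "0010101001"  (len 10)
[2] "010101001"  (len 9)
[3] "10101001"  (len 8)
[4] "01010010"  (len 8)
[5] "1010010"  (len 7)
[6] "0100100111"  (len 10)
[7] "100100111"  (len 9)
[8] "001001110"  (len 9)
[9] "01001110"  (len 8)
[10] "1001110"  (len 7)
[11] "0011101011"  (len 10)
[12] "011101011"  (len 9)
[13] "11101011"  (len 8)
[14] "11010110111"  (len 11)
[15] "10101101111011"  (len 14)
[16] "01011011110110"  (len 14)
[17] "1011011110110"  (len 13)
[18] "0110111101100111"  (len 16)
[19] "110111101100111"  (len 15)
[20] "101111011001110"  (len 15)
[21] "01111011001110001"  (len 17)
[22] "1111011001110001"  (len 16)
[23] "1110110011100011011"  (len 19)
[24] "1101100111000110110"  (len 19)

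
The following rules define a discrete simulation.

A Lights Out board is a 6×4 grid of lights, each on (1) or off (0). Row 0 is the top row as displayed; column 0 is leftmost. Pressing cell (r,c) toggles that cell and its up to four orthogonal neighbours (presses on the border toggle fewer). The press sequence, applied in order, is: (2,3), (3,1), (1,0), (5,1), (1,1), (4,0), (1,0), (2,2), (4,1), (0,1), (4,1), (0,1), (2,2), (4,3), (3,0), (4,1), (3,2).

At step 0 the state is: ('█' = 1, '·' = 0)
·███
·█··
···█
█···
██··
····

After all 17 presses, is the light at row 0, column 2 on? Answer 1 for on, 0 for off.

1

step 0: ·███
·█··
···█
█···
██··
····
step 1: ·███
·█·█
··█·
█··█
██··
····
step 2: ·███
·█·█
·██·
·███
█···
····
step 3: ████
█··█
███·
·███
█···
····
step 4: ████
█··█
███·
·███
██··
███·
step 5: █·██
·███
█·█·
·███
██··
███·
step 6: █·██
·███
█·█·
████
····
·██·
step 7: ··██
█·██
··█·
████
····
·██·
step 8: ··██
█··█
·█·█
██·█
····
·██·
step 9: ··██
█··█
·█·█
█··█
███·
··█·
step 10: ██·█
██·█
·█·█
█··█
███·
··█·
step 11: ██·█
██·█
·█·█
██·█
····
·██·
step 12: ··██
█··█
·█·█
██·█
····
·██·
step 13: ··██
█·██
··█·
████
····
·██·
step 14: ··██
█·██
··█·
███·
··██
·███
step 15: ··██
█·██
█·█·
··█·
█·██
·███
step 16: ··██
█·██
█·█·
·██·
·█·█
··██
step 17: ··██
█·██
█···
···█
·███
··██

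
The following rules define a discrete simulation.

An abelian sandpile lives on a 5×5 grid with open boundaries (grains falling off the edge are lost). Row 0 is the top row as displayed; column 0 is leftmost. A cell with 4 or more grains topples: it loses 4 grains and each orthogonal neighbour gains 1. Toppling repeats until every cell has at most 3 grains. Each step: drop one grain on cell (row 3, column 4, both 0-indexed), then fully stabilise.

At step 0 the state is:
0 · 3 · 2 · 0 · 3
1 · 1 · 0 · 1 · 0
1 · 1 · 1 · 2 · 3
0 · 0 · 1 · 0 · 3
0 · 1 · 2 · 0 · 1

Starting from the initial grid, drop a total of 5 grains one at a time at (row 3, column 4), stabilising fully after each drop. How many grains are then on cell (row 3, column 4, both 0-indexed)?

1

gen 0: 0 · 3 · 2 · 0 · 3
1 · 1 · 0 · 1 · 0
1 · 1 · 1 · 2 · 3
0 · 0 · 1 · 0 · 3
0 · 1 · 2 · 0 · 1
gen 1: 0 · 3 · 2 · 0 · 3
1 · 1 · 0 · 1 · 1
1 · 1 · 1 · 3 · 0
0 · 0 · 1 · 1 · 1
0 · 1 · 2 · 0 · 2
gen 2: 0 · 3 · 2 · 0 · 3
1 · 1 · 0 · 1 · 1
1 · 1 · 1 · 3 · 0
0 · 0 · 1 · 1 · 2
0 · 1 · 2 · 0 · 2
gen 3: 0 · 3 · 2 · 0 · 3
1 · 1 · 0 · 1 · 1
1 · 1 · 1 · 3 · 0
0 · 0 · 1 · 1 · 3
0 · 1 · 2 · 0 · 2
gen 4: 0 · 3 · 2 · 0 · 3
1 · 1 · 0 · 1 · 1
1 · 1 · 1 · 3 · 1
0 · 0 · 1 · 2 · 0
0 · 1 · 2 · 0 · 3
gen 5: 0 · 3 · 2 · 0 · 3
1 · 1 · 0 · 1 · 1
1 · 1 · 1 · 3 · 1
0 · 0 · 1 · 2 · 1
0 · 1 · 2 · 0 · 3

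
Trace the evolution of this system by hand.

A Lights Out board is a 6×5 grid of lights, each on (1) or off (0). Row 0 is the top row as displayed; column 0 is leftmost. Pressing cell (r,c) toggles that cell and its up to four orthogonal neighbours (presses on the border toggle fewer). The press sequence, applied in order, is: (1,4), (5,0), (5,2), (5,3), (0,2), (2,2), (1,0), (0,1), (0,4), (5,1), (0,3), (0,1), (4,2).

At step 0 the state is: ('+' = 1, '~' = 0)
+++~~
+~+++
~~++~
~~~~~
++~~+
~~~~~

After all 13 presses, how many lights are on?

14

[0] +++~~
+~+++
~~++~
~~~~~
++~~+
~~~~~
[1] +++~+
+~+~~
~~+++
~~~~~
++~~+
~~~~~
[2] +++~+
+~+~~
~~+++
~~~~~
~+~~+
++~~~
[3] +++~+
+~+~~
~~+++
~~~~~
~++~+
+~++~
[4] +++~+
+~+~~
~~+++
~~~~~
~++++
+~~~+
[5] +~~++
+~~~~
~~+++
~~~~~
~++++
+~~~+
[6] +~~++
+~+~~
~+~~+
~~+~~
~++++
+~~~+
[7] ~~~++
~++~~
++~~+
~~+~~
~++++
+~~~+
[8] +++++
~~+~~
++~~+
~~+~~
~++++
+~~~+
[9] +++~~
~~+~+
++~~+
~~+~~
~++++
+~~~+
[10] +++~~
~~+~+
++~~+
~~+~~
~~+++
~++~+
[11] ++~++
~~+++
++~~+
~~+~~
~~+++
~++~+
[12] ~~+++
~++++
++~~+
~~+~~
~~+++
~++~+
[13] ~~+++
~++++
++~~+
~~~~~
~+~~+
~+~~+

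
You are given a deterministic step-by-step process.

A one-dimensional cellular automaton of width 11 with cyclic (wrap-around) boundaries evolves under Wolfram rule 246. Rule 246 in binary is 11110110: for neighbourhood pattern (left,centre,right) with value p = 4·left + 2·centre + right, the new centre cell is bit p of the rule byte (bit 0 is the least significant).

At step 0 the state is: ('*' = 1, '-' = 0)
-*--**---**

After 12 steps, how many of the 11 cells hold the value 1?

9

gen 0: -*--**---**
gen 1: ****-**-*-*
gen 2: *****-****-
gen 3: -*****-****
gen 4: *-*****-***
gen 5: **-*****-**
gen 6: ***-*****-*
gen 7: ****-*****-
gen 8: -****-*****
gen 9: *-****-****
gen 10: **-****-***
gen 11: ***-****-**
gen 12: ****-****-*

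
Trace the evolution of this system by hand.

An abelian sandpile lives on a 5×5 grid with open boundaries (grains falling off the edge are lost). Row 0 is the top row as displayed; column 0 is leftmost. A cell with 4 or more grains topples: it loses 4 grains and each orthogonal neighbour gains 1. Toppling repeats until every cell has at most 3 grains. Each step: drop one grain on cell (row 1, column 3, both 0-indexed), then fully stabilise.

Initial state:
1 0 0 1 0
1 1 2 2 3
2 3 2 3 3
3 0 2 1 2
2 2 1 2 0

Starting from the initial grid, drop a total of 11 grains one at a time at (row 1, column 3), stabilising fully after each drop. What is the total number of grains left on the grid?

46

k=0  1 0 0 1 0
1 1 2 2 3
2 3 2 3 3
3 0 2 1 2
2 2 1 2 0
k=1  1 0 0 1 0
1 1 2 3 3
2 3 2 3 3
3 0 2 1 2
2 2 1 2 0
k=2  1 0 0 2 1
1 1 3 2 1
2 3 3 1 1
3 0 2 2 3
2 2 1 2 0
k=3  1 0 0 2 1
1 1 3 3 1
2 3 3 1 1
3 0 2 2 3
2 2 1 2 0
k=4  1 0 1 3 1
1 3 1 1 2
3 0 1 3 1
3 1 3 2 3
2 2 1 2 0
k=5  1 0 1 3 1
1 3 1 2 2
3 0 1 3 1
3 1 3 2 3
2 2 1 2 0
k=6  1 0 1 3 1
1 3 1 3 2
3 0 1 3 1
3 1 3 2 3
2 2 1 2 0
k=7  1 0 2 0 2
1 3 2 2 3
3 0 2 0 2
3 1 3 3 3
2 2 1 2 0
k=8  1 0 2 0 2
1 3 2 3 3
3 0 2 0 2
3 1 3 3 3
2 2 1 2 0
k=9  1 0 2 1 3
1 3 3 1 0
3 0 2 1 3
3 1 3 3 3
2 2 1 2 0
k=10  1 0 2 1 3
1 3 3 2 0
3 0 2 1 3
3 1 3 3 3
2 2 1 2 0
k=11  1 0 2 1 3
1 3 3 3 0
3 0 2 1 3
3 1 3 3 3
2 2 1 2 0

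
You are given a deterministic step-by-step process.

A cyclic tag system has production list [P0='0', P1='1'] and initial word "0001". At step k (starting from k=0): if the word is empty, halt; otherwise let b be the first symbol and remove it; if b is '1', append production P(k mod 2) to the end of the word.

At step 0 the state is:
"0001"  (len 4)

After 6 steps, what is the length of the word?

0

k=0  "0001"  (len 4)
k=1  "001"  (len 3)
k=2  "01"  (len 2)
k=3  "1"  (len 1)
k=4  "1"  (len 1)
k=5  "0"  (len 1)
k=6  (halted — word empty)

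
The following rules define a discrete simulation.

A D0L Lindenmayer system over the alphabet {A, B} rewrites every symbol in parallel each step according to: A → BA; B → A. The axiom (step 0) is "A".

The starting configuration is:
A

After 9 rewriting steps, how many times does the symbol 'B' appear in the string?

34

k=0  A
k=1  BA
k=2  ABA
k=3  BAABA
k=4  ABABAABA
k=5  BAABAABABAABA
k=6  ABABAABABAABAABABAABA
k=7  BAABAABABAABAABABAABABAABAABABAABA
k=8  ABABAABABAABAABABAABABAABAABABAABAABABAABABAABAABABAABA
k=9  BAABAABABAABAABABAABABAABAABABAABAABABAABABAABAABABAABABAABAABABAABAABABAABABAABAABABAABA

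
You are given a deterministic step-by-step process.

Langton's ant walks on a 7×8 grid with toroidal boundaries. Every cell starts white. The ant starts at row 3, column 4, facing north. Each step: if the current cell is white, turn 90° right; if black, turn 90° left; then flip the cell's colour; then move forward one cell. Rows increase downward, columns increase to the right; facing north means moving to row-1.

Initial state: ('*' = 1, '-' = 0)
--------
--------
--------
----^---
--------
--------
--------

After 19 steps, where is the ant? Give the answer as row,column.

4,2

gen 0: --------
--------
--------
----^---
--------
--------
--------
gen 1: --------
--------
--------
----*>--
--------
--------
--------
gen 2: --------
--------
--------
----**--
-----v--
--------
--------
gen 3: --------
--------
--------
----**--
----<*--
--------
--------
gen 4: --------
--------
--------
----^*--
----**--
--------
--------
gen 5: --------
--------
--------
---<-*--
----**--
--------
--------
gen 6: --------
--------
---^----
---*-*--
----**--
--------
--------
gen 7: --------
--------
---*>---
---*-*--
----**--
--------
--------
gen 8: --------
--------
---**---
---*v*--
----**--
--------
--------
gen 9: --------
--------
---**---
---<**--
----**--
--------
--------
gen 10: --------
--------
---**---
----**--
---v**--
--------
--------
gen 11: --------
--------
---**---
----**--
--<***--
--------
--------
gen 12: --------
--------
---**---
--^-**--
--****--
--------
--------
gen 13: --------
--------
---**---
--*>**--
--****--
--------
--------
gen 14: --------
--------
---**---
--****--
--*v**--
--------
--------
gen 15: --------
--------
---**---
--****--
--*->*--
--------
--------
gen 16: --------
--------
---**---
--**^*--
--*--*--
--------
--------
gen 17: --------
--------
---**---
--*<-*--
--*--*--
--------
--------
gen 18: --------
--------
---**---
--*--*--
--*v-*--
--------
--------
gen 19: --------
--------
---**---
--*--*--
--<*-*--
--------
--------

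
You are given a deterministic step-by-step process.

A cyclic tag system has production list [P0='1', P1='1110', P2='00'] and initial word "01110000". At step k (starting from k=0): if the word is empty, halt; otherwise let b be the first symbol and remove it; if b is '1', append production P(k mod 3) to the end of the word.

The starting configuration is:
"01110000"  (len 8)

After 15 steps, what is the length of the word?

step 0: "01110000"  (len 8)
step 1: "1110000"  (len 7)
step 2: "1100001110"  (len 10)
step 3: "10000111000"  (len 11)
step 4: "00001110001"  (len 11)
step 5: "0001110001"  (len 10)
step 6: "001110001"  (len 9)
step 7: "01110001"  (len 8)
step 8: "1110001"  (len 7)
step 9: "11000100"  (len 8)
step 10: "10001001"  (len 8)
step 11: "00010011110"  (len 11)
step 12: "0010011110"  (len 10)
step 13: "010011110"  (len 9)
step 14: "10011110"  (len 8)
step 15: "001111000"  (len 9)

9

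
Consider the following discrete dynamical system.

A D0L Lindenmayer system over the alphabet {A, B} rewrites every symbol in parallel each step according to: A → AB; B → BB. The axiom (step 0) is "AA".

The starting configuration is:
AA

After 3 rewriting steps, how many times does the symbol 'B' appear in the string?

14

k=0  AA
k=1  ABAB
k=2  ABBBABBB
k=3  ABBBBBBBABBBBBBB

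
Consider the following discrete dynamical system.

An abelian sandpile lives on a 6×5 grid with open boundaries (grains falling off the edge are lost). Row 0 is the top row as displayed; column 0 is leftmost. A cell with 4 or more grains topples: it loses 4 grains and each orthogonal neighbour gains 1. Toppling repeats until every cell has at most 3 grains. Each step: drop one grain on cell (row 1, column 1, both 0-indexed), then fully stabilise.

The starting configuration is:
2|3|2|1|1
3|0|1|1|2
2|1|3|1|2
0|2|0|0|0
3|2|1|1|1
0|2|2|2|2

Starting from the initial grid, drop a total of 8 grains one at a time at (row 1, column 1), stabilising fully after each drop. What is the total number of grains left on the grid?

47

0) 2|3|2|1|1
3|0|1|1|2
2|1|3|1|2
0|2|0|0|0
3|2|1|1|1
0|2|2|2|2
1) 2|3|2|1|1
3|1|1|1|2
2|1|3|1|2
0|2|0|0|0
3|2|1|1|1
0|2|2|2|2
2) 2|3|2|1|1
3|2|1|1|2
2|1|3|1|2
0|2|0|0|0
3|2|1|1|1
0|2|2|2|2
3) 2|3|2|1|1
3|3|1|1|2
2|1|3|1|2
0|2|0|0|0
3|2|1|1|1
0|2|2|2|2
4) 0|1|3|1|1
1|2|2|1|2
3|2|3|1|2
0|2|0|0|0
3|2|1|1|1
0|2|2|2|2
5) 0|1|3|1|1
1|3|2|1|2
3|2|3|1|2
0|2|0|0|0
3|2|1|1|1
0|2|2|2|2
6) 0|2|3|1|1
2|0|3|1|2
3|3|3|1|2
0|2|0|0|0
3|2|1|1|1
0|2|2|2|2
7) 0|2|3|1|1
2|1|3|1|2
3|3|3|1|2
0|2|0|0|0
3|2|1|1|1
0|2|2|2|2
8) 0|2|3|1|1
2|2|3|1|2
3|3|3|1|2
0|2|0|0|0
3|2|1|1|1
0|2|2|2|2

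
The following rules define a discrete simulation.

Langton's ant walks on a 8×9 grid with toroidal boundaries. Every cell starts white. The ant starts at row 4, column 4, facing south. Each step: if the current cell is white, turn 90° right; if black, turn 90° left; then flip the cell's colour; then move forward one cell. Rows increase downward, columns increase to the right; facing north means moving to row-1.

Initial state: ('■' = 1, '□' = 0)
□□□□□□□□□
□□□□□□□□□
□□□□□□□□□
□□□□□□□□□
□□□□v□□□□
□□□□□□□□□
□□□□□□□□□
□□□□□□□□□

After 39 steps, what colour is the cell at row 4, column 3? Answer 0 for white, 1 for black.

1

0) □□□□□□□□□
□□□□□□□□□
□□□□□□□□□
□□□□□□□□□
□□□□v□□□□
□□□□□□□□□
□□□□□□□□□
□□□□□□□□□
1) □□□□□□□□□
□□□□□□□□□
□□□□□□□□□
□□□□□□□□□
□□□<■□□□□
□□□□□□□□□
□□□□□□□□□
□□□□□□□□□
2) □□□□□□□□□
□□□□□□□□□
□□□□□□□□□
□□□^□□□□□
□□□■■□□□□
□□□□□□□□□
□□□□□□□□□
□□□□□□□□□
3) □□□□□□□□□
□□□□□□□□□
□□□□□□□□□
□□□■>□□□□
□□□■■□□□□
□□□□□□□□□
□□□□□□□□□
□□□□□□□□□
4) □□□□□□□□□
□□□□□□□□□
□□□□□□□□□
□□□■■□□□□
□□□■v□□□□
□□□□□□□□□
□□□□□□□□□
□□□□□□□□□
5) □□□□□□□□□
□□□□□□□□□
□□□□□□□□□
□□□■■□□□□
□□□■□>□□□
□□□□□□□□□
□□□□□□□□□
□□□□□□□□□
6) □□□□□□□□□
□□□□□□□□□
□□□□□□□□□
□□□■■□□□□
□□□■□■□□□
□□□□□v□□□
□□□□□□□□□
□□□□□□□□□
7) □□□□□□□□□
□□□□□□□□□
□□□□□□□□□
□□□■■□□□□
□□□■□■□□□
□□□□<■□□□
□□□□□□□□□
□□□□□□□□□
8) □□□□□□□□□
□□□□□□□□□
□□□□□□□□□
□□□■■□□□□
□□□■^■□□□
□□□□■■□□□
□□□□□□□□□
□□□□□□□□□
9) □□□□□□□□□
□□□□□□□□□
□□□□□□□□□
□□□■■□□□□
□□□■■>□□□
□□□□■■□□□
□□□□□□□□□
□□□□□□□□□
10) □□□□□□□□□
□□□□□□□□□
□□□□□□□□□
□□□■■^□□□
□□□■■□□□□
□□□□■■□□□
□□□□□□□□□
□□□□□□□□□
11) □□□□□□□□□
□□□□□□□□□
□□□□□□□□□
□□□■■■>□□
□□□■■□□□□
□□□□■■□□□
□□□□□□□□□
□□□□□□□□□
12) □□□□□□□□□
□□□□□□□□□
□□□□□□□□□
□□□■■■■□□
□□□■■□v□□
□□□□■■□□□
□□□□□□□□□
□□□□□□□□□
13) □□□□□□□□□
□□□□□□□□□
□□□□□□□□□
□□□■■■■□□
□□□■■<■□□
□□□□■■□□□
□□□□□□□□□
□□□□□□□□□
14) □□□□□□□□□
□□□□□□□□□
□□□□□□□□□
□□□■■^■□□
□□□■■■■□□
□□□□■■□□□
□□□□□□□□□
□□□□□□□□□
15) □□□□□□□□□
□□□□□□□□□
□□□□□□□□□
□□□■<□■□□
□□□■■■■□□
□□□□■■□□□
□□□□□□□□□
□□□□□□□□□
16) □□□□□□□□□
□□□□□□□□□
□□□□□□□□□
□□□■□□■□□
□□□■v■■□□
□□□□■■□□□
□□□□□□□□□
□□□□□□□□□
17) □□□□□□□□□
□□□□□□□□□
□□□□□□□□□
□□□■□□■□□
□□□■□>■□□
□□□□■■□□□
□□□□□□□□□
□□□□□□□□□
18) □□□□□□□□□
□□□□□□□□□
□□□□□□□□□
□□□■□^■□□
□□□■□□■□□
□□□□■■□□□
□□□□□□□□□
□□□□□□□□□
19) □□□□□□□□□
□□□□□□□□□
□□□□□□□□□
□□□■□■>□□
□□□■□□■□□
□□□□■■□□□
□□□□□□□□□
□□□□□□□□□
20) □□□□□□□□□
□□□□□□□□□
□□□□□□^□□
□□□■□■□□□
□□□■□□■□□
□□□□■■□□□
□□□□□□□□□
□□□□□□□□□
21) □□□□□□□□□
□□□□□□□□□
□□□□□□■>□
□□□■□■□□□
□□□■□□■□□
□□□□■■□□□
□□□□□□□□□
□□□□□□□□□
22) □□□□□□□□□
□□□□□□□□□
□□□□□□■■□
□□□■□■□v□
□□□■□□■□□
□□□□■■□□□
□□□□□□□□□
□□□□□□□□□
23) □□□□□□□□□
□□□□□□□□□
□□□□□□■■□
□□□■□■<■□
□□□■□□■□□
□□□□■■□□□
□□□□□□□□□
□□□□□□□□□
24) □□□□□□□□□
□□□□□□□□□
□□□□□□^■□
□□□■□■■■□
□□□■□□■□□
□□□□■■□□□
□□□□□□□□□
□□□□□□□□□
25) □□□□□□□□□
□□□□□□□□□
□□□□□<□■□
□□□■□■■■□
□□□■□□■□□
□□□□■■□□□
□□□□□□□□□
□□□□□□□□□
26) □□□□□□□□□
□□□□□^□□□
□□□□□■□■□
□□□■□■■■□
□□□■□□■□□
□□□□■■□□□
□□□□□□□□□
□□□□□□□□□
27) □□□□□□□□□
□□□□□■>□□
□□□□□■□■□
□□□■□■■■□
□□□■□□■□□
□□□□■■□□□
□□□□□□□□□
□□□□□□□□□
28) □□□□□□□□□
□□□□□■■□□
□□□□□■v■□
□□□■□■■■□
□□□■□□■□□
□□□□■■□□□
□□□□□□□□□
□□□□□□□□□
29) □□□□□□□□□
□□□□□■■□□
□□□□□<■■□
□□□■□■■■□
□□□■□□■□□
□□□□■■□□□
□□□□□□□□□
□□□□□□□□□
30) □□□□□□□□□
□□□□□■■□□
□□□□□□■■□
□□□■□v■■□
□□□■□□■□□
□□□□■■□□□
□□□□□□□□□
□□□□□□□□□
31) □□□□□□□□□
□□□□□■■□□
□□□□□□■■□
□□□■□□>■□
□□□■□□■□□
□□□□■■□□□
□□□□□□□□□
□□□□□□□□□
32) □□□□□□□□□
□□□□□■■□□
□□□□□□^■□
□□□■□□□■□
□□□■□□■□□
□□□□■■□□□
□□□□□□□□□
□□□□□□□□□
33) □□□□□□□□□
□□□□□■■□□
□□□□□<□■□
□□□■□□□■□
□□□■□□■□□
□□□□■■□□□
□□□□□□□□□
□□□□□□□□□
34) □□□□□□□□□
□□□□□^■□□
□□□□□■□■□
□□□■□□□■□
□□□■□□■□□
□□□□■■□□□
□□□□□□□□□
□□□□□□□□□
35) □□□□□□□□□
□□□□<□■□□
□□□□□■□■□
□□□■□□□■□
□□□■□□■□□
□□□□■■□□□
□□□□□□□□□
□□□□□□□□□
36) □□□□^□□□□
□□□□■□■□□
□□□□□■□■□
□□□■□□□■□
□□□■□□■□□
□□□□■■□□□
□□□□□□□□□
□□□□□□□□□
37) □□□□■>□□□
□□□□■□■□□
□□□□□■□■□
□□□■□□□■□
□□□■□□■□□
□□□□■■□□□
□□□□□□□□□
□□□□□□□□□
38) □□□□■■□□□
□□□□■v■□□
□□□□□■□■□
□□□■□□□■□
□□□■□□■□□
□□□□■■□□□
□□□□□□□□□
□□□□□□□□□
39) □□□□■■□□□
□□□□<■■□□
□□□□□■□■□
□□□■□□□■□
□□□■□□■□□
□□□□■■□□□
□□□□□□□□□
□□□□□□□□□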